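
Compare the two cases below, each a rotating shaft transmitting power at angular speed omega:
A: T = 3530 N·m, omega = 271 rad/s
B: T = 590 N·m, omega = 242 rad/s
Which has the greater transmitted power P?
Model: a rotating shaft transmitting power at angular speed omega, so P = T·omega (SI units).
  A: P = 3530 × 271 = 956600 W = 956.6 kW
  B: P = 590 × 242 = 142800 W = 142.8 kW
956.6 kW > 142.8 kW, so A is larger.
Final answer: A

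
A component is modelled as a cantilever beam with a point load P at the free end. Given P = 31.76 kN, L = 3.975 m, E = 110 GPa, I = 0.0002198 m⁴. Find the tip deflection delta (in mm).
Model: a cantilever beam with a point load P at the free end, so delta = (P·L^3) / (3·E·I).
Convert to SI units:
  P = 31.76 kN = 31760 N
  E = 110 GPa = 1.1 × 10¹¹ Pa
Substitute:
  delta = (31760 × 3.975^3) / (3 × (1.1 × 10¹¹) × 0.0002198)
  delta = 0.0275 m
Convert: delta = 0.0275 m = 27.5 mm
Final answer: delta = 27.5 mm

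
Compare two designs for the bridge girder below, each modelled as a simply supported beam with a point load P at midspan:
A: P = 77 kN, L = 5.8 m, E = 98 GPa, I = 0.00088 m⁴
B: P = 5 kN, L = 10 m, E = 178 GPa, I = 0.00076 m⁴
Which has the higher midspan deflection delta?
Model: a simply supported beam with a point load P at midspan, so delta = (P·L^3) / (48·E·I) (SI units).
  A: delta = (77000 × 5.8^3) / (48 × (9.8 × 10¹⁰) × 0.00088) = 0.003629 m = 3.629 mm
  B: delta = (5000 × 10^3) / (48 × (1.78 × 10¹¹) × 0.00076) = 0.00077 m = 0.77 mm
3.629 mm > 0.77 mm, so A is larger.
Final answer: A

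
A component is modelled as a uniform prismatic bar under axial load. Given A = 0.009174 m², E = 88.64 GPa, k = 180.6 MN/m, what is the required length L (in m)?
Model: a uniform prismatic bar under axial load, so k = (A·E) / L.
Solve for L: L = (A·E) / k.
Convert to SI units:
  E = 88.64 GPa = 8.864 × 10¹⁰ Pa
  k = 180.6 MN/m = 1.806 × 10⁸ N/m
Substitute:
  L = (0.009174 × (8.864 × 10¹⁰)) / (1.806 × 10⁸)
  L = 4.503 m
Final answer: L = 4.503 m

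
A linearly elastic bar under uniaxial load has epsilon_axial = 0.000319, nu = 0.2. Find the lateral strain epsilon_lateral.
Model: a linearly elastic bar under uniaxial load, so epsilon_lateral = -nu·epsilon_axial.
Substitute:
  epsilon_lateral = -(0.2 × 0.000319)
  epsilon_lateral = -6.38 × 10⁻⁵
Final answer: epsilon_lateral = -6.38 × 10⁻⁵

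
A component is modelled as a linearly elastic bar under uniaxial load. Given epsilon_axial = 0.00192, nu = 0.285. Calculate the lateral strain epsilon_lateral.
Model: a linearly elastic bar under uniaxial load, so epsilon_lateral = -nu·epsilon_axial.
Substitute:
  epsilon_lateral = -(0.285 × 0.00192)
  epsilon_lateral = -0.0005472
Final answer: epsilon_lateral = -0.0005472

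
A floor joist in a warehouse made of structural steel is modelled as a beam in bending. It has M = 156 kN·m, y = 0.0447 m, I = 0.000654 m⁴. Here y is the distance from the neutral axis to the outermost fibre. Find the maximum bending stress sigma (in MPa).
Model: a beam in bending, so sigma = (M·y) / I.
Convert to SI units:
  M = 156 kN·m = 156000 N·m
Substitute:
  sigma = (156000 × 0.0447) / 0.000654
  sigma = 1.066 × 10⁷ Pa
Convert: sigma = 1.066 × 10⁷ Pa = 10.66 MPa
Final answer: sigma = 10.66 MPa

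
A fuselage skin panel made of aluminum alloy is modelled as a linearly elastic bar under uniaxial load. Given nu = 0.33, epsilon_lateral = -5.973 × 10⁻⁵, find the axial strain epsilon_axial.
Model: a linearly elastic bar under uniaxial load, so epsilon_lateral = -nu·epsilon_axial.
Solve for epsilon_axial: epsilon_axial = -epsilon_lateral / nu.
Substitute:
  epsilon_axial = -(-5.973 × 10⁻⁵) / 0.33
  epsilon_axial = 0.000181
Final answer: epsilon_axial = 0.000181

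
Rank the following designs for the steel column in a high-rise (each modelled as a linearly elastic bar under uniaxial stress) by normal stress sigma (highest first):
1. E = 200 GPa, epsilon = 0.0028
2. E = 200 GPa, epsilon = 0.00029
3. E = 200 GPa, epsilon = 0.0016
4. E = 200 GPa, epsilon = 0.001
Model: a linearly elastic bar under uniaxial stress, so sigma = E·epsilon (SI units).
  Case 1: sigma = (2 × 10¹¹) × 0.0028 = 5.6 × 10⁸ Pa = 560 MPa
  Case 2: sigma = (2 × 10¹¹) × 0.00029 = 5.8 × 10⁷ Pa = 58 MPa
  Case 3: sigma = (2 × 10¹¹) × 0.0016 = 3.2 × 10⁸ Pa = 320 MPa
  Case 4: sigma = (2 × 10¹¹) × 0.001 = 2 × 10⁸ Pa = 200 MPa
Ordering: 560 MPa (case 1) > 320 MPa (case 3) > 200 MPa (case 4) > 58 MPa (case 2)
Final answer: 1, 3, 4, 2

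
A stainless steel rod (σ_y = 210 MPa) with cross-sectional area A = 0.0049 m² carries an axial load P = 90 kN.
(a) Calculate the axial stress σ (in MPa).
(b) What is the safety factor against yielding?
(a) Axial stress σ = P/A. Convert P = 90 kN = 90000 N.
  σ = 90000 / 0.0049 = 1.837 × 10⁷ Pa = 18.37 MPa
(b) Safety factor SF = σ_y/σ = 210 / 18.37 = 11.43
Final answer: (a) σ = 18.37 MPa, (b) SF = 11.43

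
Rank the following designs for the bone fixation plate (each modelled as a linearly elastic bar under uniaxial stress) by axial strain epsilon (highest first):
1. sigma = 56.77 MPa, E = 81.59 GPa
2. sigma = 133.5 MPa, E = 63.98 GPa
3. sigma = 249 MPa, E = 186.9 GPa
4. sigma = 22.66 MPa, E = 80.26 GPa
Model: a linearly elastic bar under uniaxial stress, so epsilon = sigma / E (SI units).
  Case 1: epsilon = (5.677 × 10⁷) / (8.159 × 10¹⁰) = 0.0006958
  Case 2: epsilon = (1.335 × 10⁸) / (6.398 × 10¹⁰) = 0.002087
  Case 3: epsilon = (2.49 × 10⁸) / (1.869 × 10¹¹) = 0.001332
  Case 4: epsilon = (2.266 × 10⁷) / (8.026 × 10¹⁰) = 0.0002823
Ordering: 0.002087 (case 2) > 0.001332 (case 3) > 0.0006958 (case 1) > 0.0002823 (case 4)
Final answer: 2, 3, 1, 4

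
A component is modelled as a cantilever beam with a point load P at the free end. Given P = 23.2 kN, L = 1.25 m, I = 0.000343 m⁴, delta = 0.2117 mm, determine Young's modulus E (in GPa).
Model: a cantilever beam with a point load P at the free end, so delta = (P·L^3) / (3·E·I).
Solve for E: E = (P·L^3) / (3·delta·I).
Convert to SI units:
  P = 23.2 kN = 23200 N
  delta = 0.2117 mm = 0.0002117 m
Substitute:
  E = (23200 × 1.25^3) / (3 × 0.0002117 × 0.000343)
  E = 2.08 × 10¹¹ Pa
Convert: E = 2.08 × 10¹¹ Pa = 208 GPa
Final answer: E = 208 GPa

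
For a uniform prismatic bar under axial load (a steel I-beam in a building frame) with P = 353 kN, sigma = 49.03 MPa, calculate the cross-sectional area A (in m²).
Model: a uniform prismatic bar under axial load, so sigma = P / A.
Solve for A: A = P / sigma.
Convert to SI units:
  P = 353 kN = 353000 N
  sigma = 49.03 MPa = 4.903 × 10⁷ Pa
Substitute:
  A = 353000 / (4.903 × 10⁷)
  A = 0.0072 m²
Final answer: A = 0.0072 m²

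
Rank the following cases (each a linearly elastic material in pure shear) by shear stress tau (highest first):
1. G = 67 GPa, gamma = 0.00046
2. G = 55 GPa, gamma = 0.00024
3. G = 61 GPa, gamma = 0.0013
Model: a linearly elastic material in pure shear, so tau = G·gamma (SI units).
  Case 1: tau = (6.7 × 10¹⁰) × 0.00046 = 3.082 × 10⁷ Pa = 30.82 MPa
  Case 2: tau = (5.5 × 10¹⁰) × 0.00024 = 1.32 × 10⁷ Pa = 13.2 MPa
  Case 3: tau = (6.1 × 10¹⁰) × 0.0013 = 7.93 × 10⁷ Pa = 79.3 MPa
Ordering: 79.3 MPa (case 3) > 30.82 MPa (case 1) > 13.2 MPa (case 2)
Final answer: 3, 1, 2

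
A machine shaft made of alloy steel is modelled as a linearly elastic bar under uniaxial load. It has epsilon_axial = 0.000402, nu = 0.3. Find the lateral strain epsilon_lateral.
Model: a linearly elastic bar under uniaxial load, so epsilon_lateral = -nu·epsilon_axial.
Substitute:
  epsilon_lateral = -(0.3 × 0.000402)
  epsilon_lateral = -0.0001206
Final answer: epsilon_lateral = -0.0001206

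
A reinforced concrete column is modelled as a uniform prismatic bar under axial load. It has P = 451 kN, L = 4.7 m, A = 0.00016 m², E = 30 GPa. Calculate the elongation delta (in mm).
Model: a uniform prismatic bar under axial load, so delta = (P·L) / (A·E).
Convert to SI units:
  P = 451 kN = 451000 N
  E = 30 GPa = 3 × 10¹⁰ Pa
Substitute:
  delta = (451000 × 4.7) / (0.00016 × (3 × 10¹⁰))
  delta = 0.4416 m
Convert: delta = 0.4416 m = 441.6 mm
Final answer: delta = 441.6 mm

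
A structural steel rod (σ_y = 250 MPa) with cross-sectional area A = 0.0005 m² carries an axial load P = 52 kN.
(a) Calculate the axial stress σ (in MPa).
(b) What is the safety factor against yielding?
(a) Axial stress σ = P/A. Convert P = 52 kN = 52000 N.
  σ = 52000 / 0.0005 = 1.04 × 10⁸ Pa = 104 MPa
(b) Safety factor SF = σ_y/σ = 250 / 104 = 2.404
Final answer: (a) σ = 104 MPa, (b) SF = 2.404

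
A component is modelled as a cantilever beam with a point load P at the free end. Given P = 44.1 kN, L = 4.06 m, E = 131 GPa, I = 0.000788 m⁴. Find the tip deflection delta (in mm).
Model: a cantilever beam with a point load P at the free end, so delta = (P·L^3) / (3·E·I).
Convert to SI units:
  P = 44.1 kN = 44100 N
  E = 131 GPa = 1.31 × 10¹¹ Pa
Substitute:
  delta = (44100 × 4.06^3) / (3 × (1.31 × 10¹¹) × 0.000788)
  delta = 0.00953 m
Convert: delta = 0.00953 m = 9.53 mm
Final answer: delta = 9.53 mm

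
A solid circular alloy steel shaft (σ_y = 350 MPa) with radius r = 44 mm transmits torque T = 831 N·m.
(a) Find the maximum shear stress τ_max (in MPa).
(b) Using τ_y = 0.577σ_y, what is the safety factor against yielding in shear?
(a) For a solid circular shaft, τ_max = T·r/J with J = π·r^4/2, i.e. τ_max = 2·T / (π·r^3). Convert r = 44 mm = 0.044 m.
  τ_max = (2 × 831) / (π × 0.044^3) = 6.21 × 10⁶ Pa = 6.21 MPa
(b) τ_y = 0.577 × 350 = 201.95 MPa
  SF = τ_y/τ_max = 201.95 / 6.21 = 32.52
Final answer: (a) τ_max = 6.21 MPa, (b) SF = 32.52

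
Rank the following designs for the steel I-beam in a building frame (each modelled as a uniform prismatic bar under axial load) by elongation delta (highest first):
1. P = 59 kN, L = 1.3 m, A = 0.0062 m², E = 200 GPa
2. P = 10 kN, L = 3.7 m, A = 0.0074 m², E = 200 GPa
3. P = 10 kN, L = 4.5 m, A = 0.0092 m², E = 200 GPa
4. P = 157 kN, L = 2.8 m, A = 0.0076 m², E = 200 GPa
Model: a uniform prismatic bar under axial load, so delta = (P·L) / (A·E) (SI units).
  Case 1: delta = (59000 × 1.3) / (0.0062 × (2 × 10¹¹)) = 6.185 × 10⁻⁵ m = 0.06185 mm
  Case 2: delta = (10000 × 3.7) / (0.0074 × (2 × 10¹¹)) = 2.5 × 10⁻⁵ m = 0.025 mm
  Case 3: delta = (10000 × 4.5) / (0.0092 × (2 × 10¹¹)) = 2.446 × 10⁻⁵ m = 0.02446 mm
  Case 4: delta = (157000 × 2.8) / (0.0076 × (2 × 10¹¹)) = 0.0002892 m = 0.2892 mm
Ordering: 0.2892 mm (case 4) > 0.06185 mm (case 1) > 0.025 mm (case 2) > 0.02446 mm (case 3)
Final answer: 4, 1, 2, 3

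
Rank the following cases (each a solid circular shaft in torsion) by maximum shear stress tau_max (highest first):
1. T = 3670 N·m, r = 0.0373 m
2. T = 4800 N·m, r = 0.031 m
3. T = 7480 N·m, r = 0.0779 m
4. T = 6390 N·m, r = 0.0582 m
Model: a solid circular shaft in torsion, so tau_max = (2·T) / (π·r^3) (SI units).
  Case 1: tau_max = (2 × 3670) / (π × 0.0373^3) = 4.502 × 10⁷ Pa = 45.02 MPa
  Case 2: tau_max = (2 × 4800) / (π × 0.031^3) = 1.026 × 10⁸ Pa = 102.6 MPa
  Case 3: tau_max = (2 × 7480) / (π × 0.0779^3) = 1.007 × 10⁷ Pa = 10.07 MPa
  Case 4: tau_max = (2 × 6390) / (π × 0.0582^3) = 2.064 × 10⁷ Pa = 20.64 MPa
Ordering: 102.6 MPa (case 2) > 45.02 MPa (case 1) > 20.64 MPa (case 4) > 10.07 MPa (case 3)
Final answer: 2, 1, 4, 3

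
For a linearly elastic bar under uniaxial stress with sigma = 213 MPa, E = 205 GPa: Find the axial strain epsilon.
Model: a linearly elastic bar under uniaxial stress, so epsilon = sigma / E.
Convert to SI units:
  sigma = 213 MPa = 2.13 × 10⁸ Pa
  E = 205 GPa = 2.05 × 10¹¹ Pa
Substitute:
  epsilon = (2.13 × 10⁸) / (2.05 × 10¹¹)
  epsilon = 0.001039
Final answer: epsilon = 0.001039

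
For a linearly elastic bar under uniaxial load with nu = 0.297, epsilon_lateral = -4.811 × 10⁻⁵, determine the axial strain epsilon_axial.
Model: a linearly elastic bar under uniaxial load, so epsilon_lateral = -nu·epsilon_axial.
Solve for epsilon_axial: epsilon_axial = -epsilon_lateral / nu.
Substitute:
  epsilon_axial = -(-4.811 × 10⁻⁵) / 0.297
  epsilon_axial = 0.000162
Final answer: epsilon_axial = 0.000162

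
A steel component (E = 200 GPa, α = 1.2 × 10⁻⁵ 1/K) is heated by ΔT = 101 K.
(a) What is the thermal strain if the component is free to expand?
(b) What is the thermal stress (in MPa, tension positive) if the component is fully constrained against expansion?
(a) Free thermal strain ε_th = α·ΔT = (1.2 × 10⁻⁵) × 101 = 0.001212
(b) Fully constrained, the expansion is suppressed, so σ = -E·α·ΔT. Convert E = 200 GPa = 2 × 10¹¹ Pa.
  σ = -(2 × 10¹¹) × (1.2 × 10⁻⁵) × 101 = -2.424 × 10⁸ Pa = -242.4 MPa (compressive)
Final answer: (a) ε_th = 0.001212, (b) σ = -242.4 MPa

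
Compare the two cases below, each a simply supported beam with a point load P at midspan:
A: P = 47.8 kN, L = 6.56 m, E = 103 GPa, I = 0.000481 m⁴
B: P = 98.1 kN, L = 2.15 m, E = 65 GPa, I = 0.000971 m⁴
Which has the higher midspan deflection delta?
Model: a simply supported beam with a point load P at midspan, so delta = (P·L^3) / (48·E·I) (SI units).
  A: delta = (47800 × 6.56^3) / (48 × (1.03 × 10¹¹) × 0.000481) = 0.005674 m = 5.674 mm
  B: delta = (98100 × 2.15^3) / (48 × (6.5 × 10¹⁰) × 0.000971) = 0.0003218 m = 0.3218 mm
5.674 mm > 0.3218 mm, so A is larger.
Final answer: A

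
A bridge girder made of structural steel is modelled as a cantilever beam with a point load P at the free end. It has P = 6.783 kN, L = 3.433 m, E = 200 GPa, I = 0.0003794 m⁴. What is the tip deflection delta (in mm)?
Model: a cantilever beam with a point load P at the free end, so delta = (P·L^3) / (3·E·I).
Convert to SI units:
  P = 6.783 kN = 6783 N
  E = 200 GPa = 2 × 10¹¹ Pa
Substitute:
  delta = (6783 × 3.433^3) / (3 × (2 × 10¹¹) × 0.0003794)
  delta = 0.001206 m
Convert: delta = 0.001206 m = 1.206 mm
Final answer: delta = 1.206 mm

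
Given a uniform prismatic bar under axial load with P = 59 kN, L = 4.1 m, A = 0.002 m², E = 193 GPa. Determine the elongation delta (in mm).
Model: a uniform prismatic bar under axial load, so delta = (P·L) / (A·E).
Convert to SI units:
  P = 59 kN = 59000 N
  E = 193 GPa = 1.93 × 10¹¹ Pa
Substitute:
  delta = (59000 × 4.1) / (0.002 × (1.93 × 10¹¹))
  delta = 0.0006267 m
Convert: delta = 0.0006267 m = 0.6267 mm
Final answer: delta = 0.6267 mm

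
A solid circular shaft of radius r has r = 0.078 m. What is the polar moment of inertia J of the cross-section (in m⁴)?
Model: a solid circular shaft of radius r, so J = (π·r^4) / 2.
Substitute:
  J = (π × 0.078^4) / 2
  J = 5.814 × 10⁻⁵ m⁴
Final answer: J = 5.814 × 10⁻⁵ m⁴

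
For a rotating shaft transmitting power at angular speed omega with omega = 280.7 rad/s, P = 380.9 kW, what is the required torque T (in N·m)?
Model: a rotating shaft transmitting power at angular speed omega, so P = T·omega.
Solve for T: T = P / omega.
Convert to SI units:
  P = 380.9 kW = 380900 W
Substitute:
  T = 380900 / 280.7
  T = 1357 N·m
Final answer: T = 1357 N·m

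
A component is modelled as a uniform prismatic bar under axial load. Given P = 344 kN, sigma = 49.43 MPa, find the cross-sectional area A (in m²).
Model: a uniform prismatic bar under axial load, so sigma = P / A.
Solve for A: A = P / sigma.
Convert to SI units:
  P = 344 kN = 344000 N
  sigma = 49.43 MPa = 4.943 × 10⁷ Pa
Substitute:
  A = 344000 / (4.943 × 10⁷)
  A = 0.006959 m²
Final answer: A = 0.006959 m²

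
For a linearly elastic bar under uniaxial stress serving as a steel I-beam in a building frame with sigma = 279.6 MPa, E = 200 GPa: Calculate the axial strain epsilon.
Model: a linearly elastic bar under uniaxial stress, so epsilon = sigma / E.
Convert to SI units:
  sigma = 279.6 MPa = 2.796 × 10⁸ Pa
  E = 200 GPa = 2 × 10¹¹ Pa
Substitute:
  epsilon = (2.796 × 10⁸) / (2 × 10¹¹)
  epsilon = 0.001398
Final answer: epsilon = 0.001398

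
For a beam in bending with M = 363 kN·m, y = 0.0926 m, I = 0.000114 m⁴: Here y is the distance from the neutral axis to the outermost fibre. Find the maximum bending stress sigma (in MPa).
Model: a beam in bending, so sigma = (M·y) / I.
Convert to SI units:
  M = 363 kN·m = 363000 N·m
Substitute:
  sigma = (363000 × 0.0926) / 0.000114
  sigma = 2.949 × 10⁸ Pa
Convert: sigma = 2.949 × 10⁸ Pa = 294.9 MPa
Final answer: sigma = 294.9 MPa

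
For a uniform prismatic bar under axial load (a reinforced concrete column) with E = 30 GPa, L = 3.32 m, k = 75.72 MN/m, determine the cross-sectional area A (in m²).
Model: a uniform prismatic bar under axial load, so k = (A·E) / L.
Solve for A: A = (k·L) / E.
Convert to SI units:
  E = 30 GPa = 3 × 10¹⁰ Pa
  k = 75.72 MN/m = 7.572 × 10⁷ N/m
Substitute:
  A = ((7.572 × 10⁷) × 3.32) / (3 × 10¹⁰)
  A = 0.00838 m²
Final answer: A = 0.00838 m²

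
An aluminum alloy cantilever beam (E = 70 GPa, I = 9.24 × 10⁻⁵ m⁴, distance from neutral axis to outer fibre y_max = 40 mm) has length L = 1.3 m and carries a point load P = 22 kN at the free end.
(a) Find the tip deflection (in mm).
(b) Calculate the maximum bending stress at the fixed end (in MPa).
(a) Tip deflection of a cantilever with an end point load: δ = P·L^3 / (3·E·I). Convert P = 22 kN = 22000 N, E = 70 GPa = 7 × 10¹⁰ Pa.
  δ = (22000 × 1.3^3) / (3 × (7 × 10¹⁰) × (9.24 × 10⁻⁵)) = 0.002491 m = 2.491 mm
(b) Maximum bending moment at the fixed end: M = P·L = 22000 × 1.3 = 28600 N·m. Convert y_max = 40 mm = 0.04 m.
  σ = M·y_max / I = (28600 × 0.04) / (9.24 × 10⁻⁵) = 1.238 × 10⁷ Pa = 12.38 MPa
Final answer: (a) δ = 2.491 mm, (b) σ = 12.38 MPa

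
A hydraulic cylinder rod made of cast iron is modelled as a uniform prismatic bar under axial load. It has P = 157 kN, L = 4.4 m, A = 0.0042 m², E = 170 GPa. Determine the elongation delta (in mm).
Model: a uniform prismatic bar under axial load, so delta = (P·L) / (A·E).
Convert to SI units:
  P = 157 kN = 157000 N
  E = 170 GPa = 1.7 × 10¹¹ Pa
Substitute:
  delta = (157000 × 4.4) / (0.0042 × (1.7 × 10¹¹))
  delta = 0.0009675 m
Convert: delta = 0.0009675 m = 0.9675 mm
Final answer: delta = 0.9675 mm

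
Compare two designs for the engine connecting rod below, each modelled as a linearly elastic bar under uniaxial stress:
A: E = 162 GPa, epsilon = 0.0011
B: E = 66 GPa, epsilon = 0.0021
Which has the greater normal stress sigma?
Model: a linearly elastic bar under uniaxial stress, so sigma = E·epsilon (SI units).
  A: sigma = (1.62 × 10¹¹) × 0.0011 = 1.782 × 10⁸ Pa = 178.2 MPa
  B: sigma = (6.6 × 10¹⁰) × 0.0021 = 1.386 × 10⁸ Pa = 138.6 MPa
178.2 MPa > 138.6 MPa, so A is larger.
Final answer: A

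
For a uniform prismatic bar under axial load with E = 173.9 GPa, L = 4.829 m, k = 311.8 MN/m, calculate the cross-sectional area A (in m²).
Model: a uniform prismatic bar under axial load, so k = (A·E) / L.
Solve for A: A = (k·L) / E.
Convert to SI units:
  E = 173.9 GPa = 1.739 × 10¹¹ Pa
  k = 311.8 MN/m = 3.118 × 10⁸ N/m
Substitute:
  A = ((3.118 × 10⁸) × 4.829) / (1.739 × 10¹¹)
  A = 0.008658 m²
Final answer: A = 0.008658 m²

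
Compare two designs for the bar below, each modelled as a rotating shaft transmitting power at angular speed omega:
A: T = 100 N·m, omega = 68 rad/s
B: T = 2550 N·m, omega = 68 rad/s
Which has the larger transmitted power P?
Model: a rotating shaft transmitting power at angular speed omega, so P = T·omega (SI units).
  A: P = 100 × 68 = 6800 W = 6.8 kW
  B: P = 2550 × 68 = 173400 W = 173.4 kW
173.4 kW > 6.8 kW, so B is larger.
Final answer: B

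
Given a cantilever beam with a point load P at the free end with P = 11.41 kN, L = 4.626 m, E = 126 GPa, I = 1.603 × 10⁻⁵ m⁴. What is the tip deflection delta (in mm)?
Model: a cantilever beam with a point load P at the free end, so delta = (P·L^3) / (3·E·I).
Convert to SI units:
  P = 11.41 kN = 11410 N
  E = 126 GPa = 1.26 × 10¹¹ Pa
Substitute:
  delta = (11410 × 4.626^3) / (3 × (1.26 × 10¹¹) × (1.603 × 10⁻⁵))
  delta = 0.1864 m
Convert: delta = 0.1864 m = 186.4 mm
Final answer: delta = 186.4 mm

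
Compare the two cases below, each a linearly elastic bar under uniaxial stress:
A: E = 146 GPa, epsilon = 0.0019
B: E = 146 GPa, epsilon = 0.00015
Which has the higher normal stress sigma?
Model: a linearly elastic bar under uniaxial stress, so sigma = E·epsilon (SI units).
  A: sigma = (1.46 × 10¹¹) × 0.0019 = 2.774 × 10⁸ Pa = 277.4 MPa
  B: sigma = (1.46 × 10¹¹) × 0.00015 = 2.19 × 10⁷ Pa = 21.9 MPa
277.4 MPa > 21.9 MPa, so A is larger.
Final answer: A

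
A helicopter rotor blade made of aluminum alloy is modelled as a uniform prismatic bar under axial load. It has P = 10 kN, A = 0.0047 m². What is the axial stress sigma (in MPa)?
Model: a uniform prismatic bar under axial load, so sigma = P / A.
Convert to SI units:
  P = 10 kN = 10000 N
Substitute:
  sigma = 10000 / 0.0047
  sigma = 2.128 × 10⁶ Pa
Convert: sigma = 2.128 × 10⁶ Pa = 2.128 MPa
Final answer: sigma = 2.128 MPa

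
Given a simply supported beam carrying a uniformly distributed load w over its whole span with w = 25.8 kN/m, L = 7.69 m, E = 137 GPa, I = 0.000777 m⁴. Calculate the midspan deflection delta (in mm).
Model: a simply supported beam carrying a uniformly distributed load w over its whole span, so delta = (5·w·L^4) / (384·E·I).
Convert to SI units:
  w = 25.8 kN/m = 25800 N/m
  E = 137 GPa = 1.37 × 10¹¹ Pa
Substitute:
  delta = (5 × 25800 × 7.69^4) / (384 × (1.37 × 10¹¹) × 0.000777)
  delta = 0.01104 m
Convert: delta = 0.01104 m = 11.04 mm
Final answer: delta = 11.04 mm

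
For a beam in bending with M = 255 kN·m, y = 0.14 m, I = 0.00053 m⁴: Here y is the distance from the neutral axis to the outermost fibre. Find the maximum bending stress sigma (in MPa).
Model: a beam in bending, so sigma = (M·y) / I.
Convert to SI units:
  M = 255 kN·m = 255000 N·m
Substitute:
  sigma = (255000 × 0.14) / 0.00053
  sigma = 6.736 × 10⁷ Pa
Convert: sigma = 6.736 × 10⁷ Pa = 67.36 MPa
Final answer: sigma = 67.36 MPa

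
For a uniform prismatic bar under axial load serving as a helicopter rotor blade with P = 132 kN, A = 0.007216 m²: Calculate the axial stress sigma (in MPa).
Model: a uniform prismatic bar under axial load, so sigma = P / A.
Convert to SI units:
  P = 132 kN = 132000 N
Substitute:
  sigma = 132000 / 0.007216
  sigma = 1.829 × 10⁷ Pa
Convert: sigma = 1.829 × 10⁷ Pa = 18.29 MPa
Final answer: sigma = 18.29 MPa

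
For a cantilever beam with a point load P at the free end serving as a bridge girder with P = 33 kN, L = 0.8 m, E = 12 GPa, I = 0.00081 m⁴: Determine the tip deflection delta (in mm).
Model: a cantilever beam with a point load P at the free end, so delta = (P·L^3) / (3·E·I).
Convert to SI units:
  P = 33 kN = 33000 N
  E = 12 GPa = 1.2 × 10¹⁰ Pa
Substitute:
  delta = (33000 × 0.8^3) / (3 × (1.2 × 10¹⁰) × 0.00081)
  delta = 0.0005794 m
Convert: delta = 0.0005794 m = 0.5794 mm
Final answer: delta = 0.5794 mm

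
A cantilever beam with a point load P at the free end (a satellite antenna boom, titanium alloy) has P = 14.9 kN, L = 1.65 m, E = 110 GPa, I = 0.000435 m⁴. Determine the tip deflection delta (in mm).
Model: a cantilever beam with a point load P at the free end, so delta = (P·L^3) / (3·E·I).
Convert to SI units:
  P = 14.9 kN = 14900 N
  E = 110 GPa = 1.1 × 10¹¹ Pa
Substitute:
  delta = (14900 × 1.65^3) / (3 × (1.1 × 10¹¹) × 0.000435)
  delta = 0.0004663 m
Convert: delta = 0.0004663 m = 0.4663 mm
Final answer: delta = 0.4663 mm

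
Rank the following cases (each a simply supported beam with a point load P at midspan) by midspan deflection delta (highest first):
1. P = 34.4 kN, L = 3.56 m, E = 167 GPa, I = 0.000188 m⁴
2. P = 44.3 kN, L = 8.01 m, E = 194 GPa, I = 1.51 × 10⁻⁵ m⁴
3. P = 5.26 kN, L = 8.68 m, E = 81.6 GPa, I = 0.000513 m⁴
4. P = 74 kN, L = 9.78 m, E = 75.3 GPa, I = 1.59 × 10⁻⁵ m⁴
Model: a simply supported beam with a point load P at midspan, so delta = (P·L^3) / (48·E·I) (SI units).
  Case 1: delta = (34400 × 3.56^3) / (48 × (1.67 × 10¹¹) × 0.000188) = 0.00103 m = 1.03 mm
  Case 2: delta = (44300 × 8.01^3) / (48 × (1.94 × 10¹¹) × (1.51 × 10⁻⁵)) = 0.1619 m = 161.9 mm
  Case 3: delta = (5260 × 8.68^3) / (48 × (8.16 × 10¹⁰) × 0.000513) = 0.001712 m = 1.712 mm
  Case 4: delta = (74000 × 9.78^3) / (48 × (7.53 × 10¹⁰) × (1.59 × 10⁻⁵)) = 1.205 m = 1205 mm
Ordering: 1205 mm (case 4) > 161.9 mm (case 2) > 1.712 mm (case 3) > 1.03 mm (case 1)
Final answer: 4, 2, 3, 1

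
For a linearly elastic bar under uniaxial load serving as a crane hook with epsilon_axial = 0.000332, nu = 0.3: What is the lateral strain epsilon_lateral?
Model: a linearly elastic bar under uniaxial load, so epsilon_lateral = -nu·epsilon_axial.
Substitute:
  epsilon_lateral = -(0.3 × 0.000332)
  epsilon_lateral = -9.96 × 10⁻⁵
Final answer: epsilon_lateral = -9.96 × 10⁻⁵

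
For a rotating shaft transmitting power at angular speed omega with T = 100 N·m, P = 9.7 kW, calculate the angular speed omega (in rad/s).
Model: a rotating shaft transmitting power at angular speed omega, so P = T·omega.
Solve for omega: omega = P / T.
Convert to SI units:
  P = 9.7 kW = 9700 W
Substitute:
  omega = 9700 / 100
  omega = 97 rad/s
Final answer: omega = 97 rad/s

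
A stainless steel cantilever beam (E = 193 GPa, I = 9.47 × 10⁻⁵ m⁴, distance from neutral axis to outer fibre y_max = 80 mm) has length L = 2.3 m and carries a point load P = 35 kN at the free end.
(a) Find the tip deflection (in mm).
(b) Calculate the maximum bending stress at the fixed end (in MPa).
(a) Tip deflection of a cantilever with an end point load: δ = P·L^3 / (3·E·I). Convert P = 35 kN = 35000 N, E = 193 GPa = 1.93 × 10¹¹ Pa.
  δ = (35000 × 2.3^3) / (3 × (1.93 × 10¹¹) × (9.47 × 10⁻⁵)) = 0.007766 m = 7.766 mm
(b) Maximum bending moment at the fixed end: M = P·L = 35000 × 2.3 = 80500 N·m. Convert y_max = 80 mm = 0.08 m.
  σ = M·y_max / I = (80500 × 0.08) / (9.47 × 10⁻⁵) = 6.8 × 10⁷ Pa = 68 MPa
Final answer: (a) δ = 7.766 mm, (b) σ = 68 MPa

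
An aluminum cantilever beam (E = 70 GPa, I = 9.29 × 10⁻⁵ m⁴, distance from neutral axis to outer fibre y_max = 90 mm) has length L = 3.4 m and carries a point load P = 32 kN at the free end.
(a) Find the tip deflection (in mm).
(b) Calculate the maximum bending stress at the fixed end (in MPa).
(a) Tip deflection of a cantilever with an end point load: δ = P·L^3 / (3·E·I). Convert P = 32 kN = 32000 N, E = 70 GPa = 7 × 10¹⁰ Pa.
  δ = (32000 × 3.4^3) / (3 × (7 × 10¹⁰) × (9.29 × 10⁻⁵)) = 0.06447 m = 64.47 mm
(b) Maximum bending moment at the fixed end: M = P·L = 32000 × 3.4 = 108800 N·m. Convert y_max = 90 mm = 0.09 m.
  σ = M·y_max / I = (108800 × 0.09) / (9.29 × 10⁻⁵) = 1.054 × 10⁸ Pa = 105.4 MPa
Final answer: (a) δ = 64.47 mm, (b) σ = 105.4 MPa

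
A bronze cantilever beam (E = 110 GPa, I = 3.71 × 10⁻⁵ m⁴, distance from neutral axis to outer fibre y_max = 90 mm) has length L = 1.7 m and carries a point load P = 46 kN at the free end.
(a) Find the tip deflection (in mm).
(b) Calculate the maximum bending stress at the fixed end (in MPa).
(a) Tip deflection of a cantilever with an end point load: δ = P·L^3 / (3·E·I). Convert P = 46 kN = 46000 N, E = 110 GPa = 1.1 × 10¹¹ Pa.
  δ = (46000 × 1.7^3) / (3 × (1.1 × 10¹¹) × (3.71 × 10⁻⁵)) = 0.01846 m = 18.46 mm
(b) Maximum bending moment at the fixed end: M = P·L = 46000 × 1.7 = 78200 N·m. Convert y_max = 90 mm = 0.09 m.
  σ = M·y_max / I = (78200 × 0.09) / (3.71 × 10⁻⁵) = 1.897 × 10⁸ Pa = 189.7 MPa
Final answer: (a) δ = 18.46 mm, (b) σ = 189.7 MPa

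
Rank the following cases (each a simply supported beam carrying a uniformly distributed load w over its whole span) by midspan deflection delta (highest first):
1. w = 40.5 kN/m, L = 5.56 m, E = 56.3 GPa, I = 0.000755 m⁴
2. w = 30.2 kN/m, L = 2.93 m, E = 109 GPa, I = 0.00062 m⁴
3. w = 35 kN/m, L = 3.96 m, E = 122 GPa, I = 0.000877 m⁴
Model: a simply supported beam carrying a uniformly distributed load w over its whole span, so delta = (5·w·L^4) / (384·E·I) (SI units).
  Case 1: delta = (5 × 40500 × 5.56^4) / (384 × (5.63 × 10¹⁰) × 0.000755) = 0.01186 m = 11.86 mm
  Case 2: delta = (5 × 30200 × 2.93^4) / (384 × (1.09 × 10¹¹) × 0.00062) = 0.0004288 m = 0.4288 mm
  Case 3: delta = (5 × 35000 × 3.96^4) / (384 × (1.22 × 10¹¹) × 0.000877) = 0.001047 m = 1.047 mm
Ordering: 11.86 mm (case 1) > 1.047 mm (case 3) > 0.4288 mm (case 2)
Final answer: 1, 3, 2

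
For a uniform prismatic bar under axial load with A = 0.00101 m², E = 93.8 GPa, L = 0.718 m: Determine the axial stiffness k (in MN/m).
Model: a uniform prismatic bar under axial load, so k = (A·E) / L.
Convert to SI units:
  E = 93.8 GPa = 9.38 × 10¹⁰ Pa
Substitute:
  k = (0.00101 × (9.38 × 10¹⁰)) / 0.718
  k = 1.319 × 10⁸ N/m
Convert: k = 1.319 × 10⁸ N/m = 131.9 MN/m
Final answer: k = 131.9 MN/m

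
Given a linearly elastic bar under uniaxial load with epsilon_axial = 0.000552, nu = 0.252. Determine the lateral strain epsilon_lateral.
Model: a linearly elastic bar under uniaxial load, so epsilon_lateral = -nu·epsilon_axial.
Substitute:
  epsilon_lateral = -(0.252 × 0.000552)
  epsilon_lateral = -0.0001391
Final answer: epsilon_lateral = -0.0001391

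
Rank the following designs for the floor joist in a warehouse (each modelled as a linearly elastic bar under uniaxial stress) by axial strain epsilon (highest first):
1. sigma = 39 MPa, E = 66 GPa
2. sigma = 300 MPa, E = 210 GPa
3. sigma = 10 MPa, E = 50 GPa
Model: a linearly elastic bar under uniaxial stress, so epsilon = sigma / E (SI units).
  Case 1: epsilon = (3.9 × 10⁷) / (6.6 × 10¹⁰) = 0.0005909
  Case 2: epsilon = (3 × 10⁸) / (2.1 × 10¹¹) = 0.001429
  Case 3: epsilon = (1 × 10⁷) / (5 × 10¹⁰) = 0.0002
Ordering: 0.001429 (case 2) > 0.0005909 (case 1) > 0.0002 (case 3)
Final answer: 2, 1, 3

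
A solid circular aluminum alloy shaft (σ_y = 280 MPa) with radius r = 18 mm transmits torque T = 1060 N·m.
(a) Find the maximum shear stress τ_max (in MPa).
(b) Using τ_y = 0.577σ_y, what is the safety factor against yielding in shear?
(a) For a solid circular shaft, τ_max = T·r/J with J = π·r^4/2, i.e. τ_max = 2·T / (π·r^3). Convert r = 18 mm = 0.018 m.
  τ_max = (2 × 1060) / (π × 0.018^3) = 1.157 × 10⁸ Pa = 115.7 MPa
(b) τ_y = 0.577 × 280 = 161.56 MPa
  SF = τ_y/τ_max = 161.56 / 115.7 = 1.396
Final answer: (a) τ_max = 115.7 MPa, (b) SF = 1.396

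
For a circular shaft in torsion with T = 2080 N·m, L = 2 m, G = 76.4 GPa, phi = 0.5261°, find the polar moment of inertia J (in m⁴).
Model: a circular shaft in torsion, so phi = (T·L) / (G·J).
Solve for J: J = (T·L) / (phi·G).
Convert to SI units:
  G = 76.4 GPa = 7.64 × 10¹⁰ Pa
  phi = 0.5261° = 0.009182 rad
Substitute:
  J = (2080 × 2) / (0.009182 × (7.64 × 10¹⁰))
  J = 5.93 × 10⁻⁶ m⁴
Final answer: J = 5.93 × 10⁻⁶ m⁴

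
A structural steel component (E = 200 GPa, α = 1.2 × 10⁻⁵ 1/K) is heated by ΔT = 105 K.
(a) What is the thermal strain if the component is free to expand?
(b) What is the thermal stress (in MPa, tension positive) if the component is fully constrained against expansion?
(a) Free thermal strain ε_th = α·ΔT = (1.2 × 10⁻⁵) × 105 = 0.00126
(b) Fully constrained, the expansion is suppressed, so σ = -E·α·ΔT. Convert E = 200 GPa = 2 × 10¹¹ Pa.
  σ = -(2 × 10¹¹) × (1.2 × 10⁻⁵) × 105 = -2.52 × 10⁸ Pa = -252 MPa (compressive)
Final answer: (a) ε_th = 0.00126, (b) σ = -252 MPa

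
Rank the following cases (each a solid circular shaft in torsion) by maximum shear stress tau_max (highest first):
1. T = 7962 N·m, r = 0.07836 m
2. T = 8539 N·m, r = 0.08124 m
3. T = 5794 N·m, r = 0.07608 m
Model: a solid circular shaft in torsion, so tau_max = (2·T) / (π·r^3) (SI units).
  Case 1: tau_max = (2 × 7962) / (π × 0.07836^3) = 1.053 × 10⁷ Pa = 10.53 MPa
  Case 2: tau_max = (2 × 8539) / (π × 0.08124^3) = 1.014 × 10⁷ Pa = 10.14 MPa
  Case 3: tau_max = (2 × 5794) / (π × 0.07608^3) = 8.376 × 10⁶ Pa = 8.376 MPa
Ordering: 10.53 MPa (case 1) > 10.14 MPa (case 2) > 8.376 MPa (case 3)
Final answer: 1, 2, 3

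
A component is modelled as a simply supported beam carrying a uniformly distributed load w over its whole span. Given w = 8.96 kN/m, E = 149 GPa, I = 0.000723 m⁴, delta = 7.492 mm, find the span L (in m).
Model: a simply supported beam carrying a uniformly distributed load w over its whole span, so delta = (5·w·L^4) / (384·E·I).
Solve for L: L = ((384·delta·E·I) / (5·w))^(1/4).
Convert to SI units:
  w = 8.96 kN/m = 8960 N/m
  E = 149 GPa = 1.49 × 10¹¹ Pa
  delta = 7.492 mm = 0.007492 m
Substitute:
  L = ((384 × 0.007492 × (1.49 × 10¹¹) × 0.000723) / (5 × 8960))^(1/4)
  L = 9.12 m
Final answer: L = 9.12 m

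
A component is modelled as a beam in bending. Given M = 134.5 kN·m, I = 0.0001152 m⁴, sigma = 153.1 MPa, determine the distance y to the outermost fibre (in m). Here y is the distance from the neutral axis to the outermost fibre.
Model: a beam in bending, so sigma = (M·y) / I.
Solve for y: y = (sigma·I) / M.
Convert to SI units:
  M = 134.5 kN·m = 134500 N·m
  sigma = 153.1 MPa = 1.531 × 10⁸ Pa
Substitute:
  y = ((1.531 × 10⁸) × 0.0001152) / 134500
  y = 0.1311 m
Final answer: y = 0.1311 m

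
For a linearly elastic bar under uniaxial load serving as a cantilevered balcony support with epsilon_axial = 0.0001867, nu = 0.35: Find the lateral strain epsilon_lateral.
Model: a linearly elastic bar under uniaxial load, so epsilon_lateral = -nu·epsilon_axial.
Substitute:
  epsilon_lateral = -(0.35 × 0.0001867)
  epsilon_lateral = -6.535 × 10⁻⁵
Final answer: epsilon_lateral = -6.535 × 10⁻⁵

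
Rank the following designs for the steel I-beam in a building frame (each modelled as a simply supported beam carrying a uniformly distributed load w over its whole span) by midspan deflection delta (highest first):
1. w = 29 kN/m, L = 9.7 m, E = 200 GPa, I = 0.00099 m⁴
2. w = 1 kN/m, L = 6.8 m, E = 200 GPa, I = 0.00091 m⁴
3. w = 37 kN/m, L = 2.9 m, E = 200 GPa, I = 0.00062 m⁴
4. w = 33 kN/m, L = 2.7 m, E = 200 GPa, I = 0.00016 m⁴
Model: a simply supported beam carrying a uniformly distributed load w over its whole span, so delta = (5·w·L^4) / (384·E·I) (SI units).
  Case 1: delta = (5 × 29000 × 9.7^4) / (384 × (2 × 10¹¹) × 0.00099) = 0.01688 m = 16.88 mm
  Case 2: delta = (5 × 1000 × 6.8^4) / (384 × (2 × 10¹¹) × 0.00091) = 0.000153 m = 0.153 mm
  Case 3: delta = (5 × 37000 × 2.9^4) / (384 × (2 × 10¹¹) × 0.00062) = 0.0002748 m = 0.2748 mm
  Case 4: delta = (5 × 33000 × 2.7^4) / (384 × (2 × 10¹¹) × 0.00016) = 0.0007136 m = 0.7136 mm
Ordering: 16.88 mm (case 1) > 0.7136 mm (case 4) > 0.2748 mm (case 3) > 0.153 mm (case 2)
Final answer: 1, 4, 3, 2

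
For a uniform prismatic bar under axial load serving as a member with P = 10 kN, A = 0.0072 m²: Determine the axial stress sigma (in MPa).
Model: a uniform prismatic bar under axial load, so sigma = P / A.
Convert to SI units:
  P = 10 kN = 10000 N
Substitute:
  sigma = 10000 / 0.0072
  sigma = 1.389 × 10⁶ Pa
Convert: sigma = 1.389 × 10⁶ Pa = 1.389 MPa
Final answer: sigma = 1.389 MPa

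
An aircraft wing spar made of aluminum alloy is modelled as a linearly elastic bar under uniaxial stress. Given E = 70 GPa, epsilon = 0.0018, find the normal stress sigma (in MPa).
Model: a linearly elastic bar under uniaxial stress, so epsilon = sigma / E.
Solve for sigma: sigma = epsilon·E.
Convert to SI units:
  E = 70 GPa = 7 × 10¹⁰ Pa
Substitute:
  sigma = 0.0018 × (7 × 10¹⁰)
  sigma = 1.26 × 10⁸ Pa
Convert: sigma = 1.26 × 10⁸ Pa = 126 MPa
Final answer: sigma = 126 MPa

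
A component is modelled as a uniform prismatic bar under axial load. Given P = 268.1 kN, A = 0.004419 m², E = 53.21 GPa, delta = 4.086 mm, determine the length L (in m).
Model: a uniform prismatic bar under axial load, so delta = (P·L) / (A·E).
Solve for L: L = (delta·A·E) / P.
Convert to SI units:
  P = 268.1 kN = 268100 N
  E = 53.21 GPa = 5.321 × 10¹⁰ Pa
  delta = 4.086 mm = 0.004086 m
Substitute:
  L = (0.004086 × 0.004419 × (5.321 × 10¹⁰)) / 268100
  L = 3.584 m
Final answer: L = 3.584 m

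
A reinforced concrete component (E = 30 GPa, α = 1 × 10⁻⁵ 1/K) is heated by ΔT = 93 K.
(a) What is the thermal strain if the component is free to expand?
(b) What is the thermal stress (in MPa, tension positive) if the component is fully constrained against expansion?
(a) Free thermal strain ε_th = α·ΔT = (1 × 10⁻⁵) × 93 = 0.00093
(b) Fully constrained, the expansion is suppressed, so σ = -E·α·ΔT. Convert E = 30 GPa = 3 × 10¹⁰ Pa.
  σ = -(3 × 10¹⁰) × (1 × 10⁻⁵) × 93 = -2.79 × 10⁷ Pa = -27.9 MPa (compressive)
Final answer: (a) ε_th = 0.00093, (b) σ = -27.9 MPa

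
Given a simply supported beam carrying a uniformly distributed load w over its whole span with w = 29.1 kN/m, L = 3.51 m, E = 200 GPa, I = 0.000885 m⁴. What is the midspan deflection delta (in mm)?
Model: a simply supported beam carrying a uniformly distributed load w over its whole span, so delta = (5·w·L^4) / (384·E·I).
Convert to SI units:
  w = 29.1 kN/m = 29100 N/m
  E = 200 GPa = 2 × 10¹¹ Pa
Substitute:
  delta = (5 × 29100 × 3.51^4) / (384 × (2 × 10¹¹) × 0.000885)
  delta = 0.0003249 m
Convert: delta = 0.0003249 m = 0.3249 mm
Final answer: delta = 0.3249 mm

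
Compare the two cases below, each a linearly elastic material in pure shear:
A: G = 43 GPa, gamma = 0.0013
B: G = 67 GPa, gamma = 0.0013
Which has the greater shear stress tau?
Model: a linearly elastic material in pure shear, so tau = G·gamma (SI units).
  A: tau = (4.3 × 10¹⁰) × 0.0013 = 5.59 × 10⁷ Pa = 55.9 MPa
  B: tau = (6.7 × 10¹⁰) × 0.0013 = 8.71 × 10⁷ Pa = 87.1 MPa
87.1 MPa > 55.9 MPa, so B is larger.
Final answer: B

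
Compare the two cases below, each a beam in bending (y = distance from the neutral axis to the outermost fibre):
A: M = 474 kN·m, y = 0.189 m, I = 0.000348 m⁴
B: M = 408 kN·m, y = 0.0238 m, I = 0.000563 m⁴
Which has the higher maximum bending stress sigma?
Model: a beam in bending (y = distance from the neutral axis to the outermost fibre), so sigma = (M·y) / I (SI units).
  A: sigma = (474000 × 0.189) / 0.000348 = 2.574 × 10⁸ Pa = 257.4 MPa
  B: sigma = (408000 × 0.0238) / 0.000563 = 1.725 × 10⁷ Pa = 17.25 MPa
257.4 MPa > 17.25 MPa, so A is larger.
Final answer: A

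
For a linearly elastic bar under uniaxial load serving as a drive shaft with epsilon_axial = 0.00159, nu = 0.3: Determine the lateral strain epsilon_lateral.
Model: a linearly elastic bar under uniaxial load, so epsilon_lateral = -nu·epsilon_axial.
Substitute:
  epsilon_lateral = -(0.3 × 0.00159)
  epsilon_lateral = -0.000477
Final answer: epsilon_lateral = -0.000477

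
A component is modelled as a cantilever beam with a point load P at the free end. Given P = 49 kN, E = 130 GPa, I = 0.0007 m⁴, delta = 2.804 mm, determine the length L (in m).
Model: a cantilever beam with a point load P at the free end, so delta = (P·L^3) / (3·E·I).
Solve for L: L = ((3·delta·E·I) / P)^(1/3).
Convert to SI units:
  P = 49 kN = 49000 N
  E = 130 GPa = 1.3 × 10¹¹ Pa
  delta = 2.804 mm = 0.002804 m
Substitute:
  L = ((3 × 0.002804 × (1.3 × 10¹¹) × 0.0007) / 49000)^(1/3)
  L = 2.5 m
Final answer: L = 2.5 m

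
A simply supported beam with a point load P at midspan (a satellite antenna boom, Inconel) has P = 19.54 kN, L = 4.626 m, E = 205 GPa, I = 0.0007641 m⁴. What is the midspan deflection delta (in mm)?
Model: a simply supported beam with a point load P at midspan, so delta = (P·L^3) / (48·E·I).
Convert to SI units:
  P = 19.54 kN = 19540 N
  E = 205 GPa = 2.05 × 10¹¹ Pa
Substitute:
  delta = (19540 × 4.626^3) / (48 × (2.05 × 10¹¹) × 0.0007641)
  delta = 0.0002573 m
Convert: delta = 0.0002573 m = 0.2573 mm
Final answer: delta = 0.2573 mm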